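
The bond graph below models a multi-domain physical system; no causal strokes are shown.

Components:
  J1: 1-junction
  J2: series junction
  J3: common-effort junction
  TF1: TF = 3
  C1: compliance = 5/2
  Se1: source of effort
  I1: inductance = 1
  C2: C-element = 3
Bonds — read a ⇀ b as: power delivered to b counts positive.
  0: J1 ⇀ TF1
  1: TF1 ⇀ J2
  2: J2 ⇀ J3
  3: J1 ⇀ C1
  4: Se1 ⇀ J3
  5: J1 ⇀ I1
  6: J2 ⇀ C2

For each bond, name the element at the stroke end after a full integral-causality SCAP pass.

#0 stroke→J1
#1 stroke→TF1
#2 stroke→J2
#3 stroke→J1
#4 stroke→J3
#5 stroke→I1
#6 stroke→J2

bond 4 stroke→J3  (Se1: effort source, stroke at far end)
bond 2 stroke→J2  (J3: bond 4 brought effort, rest push out)
bond 3 stroke→J1  (C1 outputs effort q/C1)
bond 5 stroke→I1  (I1: I, integral causality)
bond 0 stroke→J1  (J1: bond 5 brought flow, rest push out)
bond 1 stroke→TF1  (TF TF1: opposite of bond 0)
bond 6 stroke→J2  (1-jn J2 has f-setter on 1)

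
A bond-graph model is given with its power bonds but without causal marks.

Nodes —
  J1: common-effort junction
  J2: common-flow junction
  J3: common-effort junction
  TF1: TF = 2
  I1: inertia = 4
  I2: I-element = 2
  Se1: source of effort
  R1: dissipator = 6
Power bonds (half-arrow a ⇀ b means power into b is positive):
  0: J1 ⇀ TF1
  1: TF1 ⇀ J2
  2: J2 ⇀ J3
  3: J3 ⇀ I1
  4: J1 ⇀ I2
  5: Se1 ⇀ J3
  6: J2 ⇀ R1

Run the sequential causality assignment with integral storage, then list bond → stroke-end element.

bond 0 →J1
bond 1 →TF1
bond 2 →J2
bond 3 →I1
bond 4 →I2
bond 5 →J3
bond 6 →J2

bond 5 stroke at J3  (source Se1 imposes e)
bond 2 stroke at J2  (J3: bond 5 brought effort, rest push out)
bond 3 stroke at I1  (0-jn J3 has e-setter on 5)
bond 4 stroke at I2  (I2: I, integral causality)
bond 0 stroke at J1  (J1 needs exactly one e-in)
bond 1 stroke at TF1  (TF1: transformer flips bond 0)
bond 6 stroke at J2  (common-f at J2 fixed by 1)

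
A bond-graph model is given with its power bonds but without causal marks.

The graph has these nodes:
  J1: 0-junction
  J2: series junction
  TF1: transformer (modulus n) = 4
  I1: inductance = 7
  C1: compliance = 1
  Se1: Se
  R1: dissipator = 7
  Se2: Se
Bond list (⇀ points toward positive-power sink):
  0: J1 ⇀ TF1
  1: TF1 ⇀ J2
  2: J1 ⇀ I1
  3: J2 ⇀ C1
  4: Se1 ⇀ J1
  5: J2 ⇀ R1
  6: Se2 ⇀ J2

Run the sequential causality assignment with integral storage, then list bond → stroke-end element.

#0 stroke at TF1
#1 stroke at J2
#2 stroke at I1
#3 stroke at J2
#4 stroke at J1
#5 stroke at R1
#6 stroke at J2

bond 4 →J1  (Se1 (Se) sets effort on bond)
bond 6 →J2  (Se2 (Se) sets effort on bond)
bond 0 →TF1  (0-jn J1 has e-setter on 4)
bond 2 →I1  (common-e at J1 fixed by 4)
bond 1 →J2  (TF1 one-in-one-out from 0)
bond 3 →J2  (prefer integral on C1)
bond 5 →R1  (closing 1-jn rule on J2)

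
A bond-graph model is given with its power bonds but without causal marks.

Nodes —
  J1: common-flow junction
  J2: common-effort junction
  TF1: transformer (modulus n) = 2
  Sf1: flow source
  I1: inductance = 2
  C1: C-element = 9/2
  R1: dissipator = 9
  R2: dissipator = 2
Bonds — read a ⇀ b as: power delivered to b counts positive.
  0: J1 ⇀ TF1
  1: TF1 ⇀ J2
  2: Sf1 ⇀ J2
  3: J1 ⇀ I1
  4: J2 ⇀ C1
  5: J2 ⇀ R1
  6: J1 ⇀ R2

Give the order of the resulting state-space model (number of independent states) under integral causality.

2  (C1, I1 all integral)

b2 stroke at Sf1  (Sf1 fixes flow; stroke at Sf1)
b3 stroke at I1  (I1 outputs flow p/I1)
b0 stroke at J1  (J1 flow already set via bond 3)
b6 stroke at J1  (J1: bond 3 brought flow, rest push out)
b1 stroke at TF1  (TF1: transformer flips bond 0)
b4 stroke at J2  (C1: C, integral causality)
b5 stroke at R1  (J2: bond 4 brought effort, rest push out)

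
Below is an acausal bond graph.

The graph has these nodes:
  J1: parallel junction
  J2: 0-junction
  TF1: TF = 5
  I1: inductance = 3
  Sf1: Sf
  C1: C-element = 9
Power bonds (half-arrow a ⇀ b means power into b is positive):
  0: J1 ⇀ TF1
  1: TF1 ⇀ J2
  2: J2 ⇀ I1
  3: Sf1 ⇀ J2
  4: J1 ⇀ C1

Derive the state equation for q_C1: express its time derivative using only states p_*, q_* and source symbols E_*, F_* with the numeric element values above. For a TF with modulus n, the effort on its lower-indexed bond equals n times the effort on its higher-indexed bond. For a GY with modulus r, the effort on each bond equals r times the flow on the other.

#3 →Sf1  (Sf1 (Sf) sets flow on bond)
#2 →I1  (I1: I, integral causality)
#1 →J2  (J2: last free bond brings effort in)
#0 →TF1  (TF1: transformer flips bond 1)
#4 →J1  (J1: last free bond brings effort in)

dq_C1/dt = F_Sf1/5 - p_I1/15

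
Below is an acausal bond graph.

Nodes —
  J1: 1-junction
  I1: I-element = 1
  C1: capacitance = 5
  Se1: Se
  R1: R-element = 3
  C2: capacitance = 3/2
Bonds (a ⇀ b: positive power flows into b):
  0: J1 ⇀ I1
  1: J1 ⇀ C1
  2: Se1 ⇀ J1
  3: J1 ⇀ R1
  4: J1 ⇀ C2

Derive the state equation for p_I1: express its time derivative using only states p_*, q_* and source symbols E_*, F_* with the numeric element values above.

bond 2 →J1  (Se1 fixes effort; stroke away)
bond 0 →I1  (I1: I, integral causality)
bond 1 →J1  (J1 flow already set via bond 0)
bond 3 →J1  (common-f at J1 fixed by 0)
bond 4 →J1  (J1 flow already set via bond 0)

dp_I1/dt = E_Se1 - 3*p_I1 - q_C1/5 - 2*q_C2/3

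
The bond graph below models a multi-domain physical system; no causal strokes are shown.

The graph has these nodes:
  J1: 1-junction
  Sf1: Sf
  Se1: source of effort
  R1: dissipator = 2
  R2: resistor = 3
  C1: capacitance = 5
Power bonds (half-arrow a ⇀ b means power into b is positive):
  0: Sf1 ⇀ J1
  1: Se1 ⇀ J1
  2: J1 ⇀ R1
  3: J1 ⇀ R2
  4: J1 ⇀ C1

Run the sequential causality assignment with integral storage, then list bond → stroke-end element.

β0 →Sf1
β1 →J1
β2 →J1
β3 →J1
β4 →J1

#0 →Sf1  (Sf1: flow source, stroke at near end)
#1 →J1  (source Se1 imposes e)
#2 →J1  (1-jn J1 has f-setter on 0)
#3 →J1  (1-jn J1 has f-setter on 0)
#4 →J1  (common-f at J1 fixed by 0)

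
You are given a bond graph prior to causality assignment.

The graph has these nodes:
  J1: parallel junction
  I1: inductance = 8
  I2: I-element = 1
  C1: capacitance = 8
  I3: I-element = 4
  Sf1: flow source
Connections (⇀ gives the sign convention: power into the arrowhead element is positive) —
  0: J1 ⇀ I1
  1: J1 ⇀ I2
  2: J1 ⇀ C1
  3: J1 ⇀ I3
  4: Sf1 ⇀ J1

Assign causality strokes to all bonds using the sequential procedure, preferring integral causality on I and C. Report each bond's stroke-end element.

b4 stroke→Sf1  (Sf1 (Sf) sets flow on bond)
b0 stroke→I1  (I1 outputs flow p/I1)
b1 stroke→I2  (I2 outputs flow p/I2)
b2 stroke→J1  (C1 outputs effort q/C1)
b3 stroke→I3  (J1 effort already set via bond 2)

b0 |I1
b1 |I2
b2 |J1
b3 |I3
b4 |Sf1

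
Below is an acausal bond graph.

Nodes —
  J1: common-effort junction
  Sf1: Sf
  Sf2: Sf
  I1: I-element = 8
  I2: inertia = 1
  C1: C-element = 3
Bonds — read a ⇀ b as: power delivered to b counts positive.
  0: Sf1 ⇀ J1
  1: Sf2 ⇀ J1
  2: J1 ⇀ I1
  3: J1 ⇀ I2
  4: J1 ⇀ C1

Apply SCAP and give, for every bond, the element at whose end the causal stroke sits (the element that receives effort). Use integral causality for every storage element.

β0 stroke→Sf1
β1 stroke→Sf2
β2 stroke→I1
β3 stroke→I2
β4 stroke→J1

β0 stroke at Sf1  (Sf1 fixes flow; stroke at Sf1)
β1 stroke at Sf2  (Sf2 fixes flow; stroke at Sf2)
β2 stroke at I1  (I1 integral (f out))
β3 stroke at I2  (I2 outputs flow p/I2)
β4 stroke at J1  (only one effort-in slot at J1)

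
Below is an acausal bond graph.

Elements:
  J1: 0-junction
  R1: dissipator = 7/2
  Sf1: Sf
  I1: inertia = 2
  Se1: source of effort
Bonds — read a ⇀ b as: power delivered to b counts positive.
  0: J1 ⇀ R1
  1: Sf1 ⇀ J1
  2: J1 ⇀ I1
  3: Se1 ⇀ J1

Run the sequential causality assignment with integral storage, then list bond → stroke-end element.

#0 |R1
#1 |Sf1
#2 |I1
#3 |J1

bond 1 →Sf1  (Sf1 (Sf) sets flow on bond)
bond 3 →J1  (Se1 fixes effort; stroke away)
bond 0 →R1  (0-jn J1 has e-setter on 3)
bond 2 →I1  (0-jn J1 has e-setter on 3)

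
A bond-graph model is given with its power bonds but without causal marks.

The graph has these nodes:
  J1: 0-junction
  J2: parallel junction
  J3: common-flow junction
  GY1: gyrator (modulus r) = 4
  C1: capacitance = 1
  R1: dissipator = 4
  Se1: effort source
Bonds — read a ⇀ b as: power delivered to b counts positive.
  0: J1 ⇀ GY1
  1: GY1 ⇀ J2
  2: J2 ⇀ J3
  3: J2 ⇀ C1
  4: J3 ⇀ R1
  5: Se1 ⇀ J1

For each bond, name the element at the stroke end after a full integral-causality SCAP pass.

bond 0 stroke→GY1
bond 1 stroke→GY1
bond 2 stroke→J3
bond 3 stroke→J2
bond 4 stroke→R1
bond 5 stroke→J1

b5 stroke at J1  (Se1 (Se) sets effort on bond)
b0 stroke at GY1  (common-e at J1 fixed by 5)
b1 stroke at GY1  (GY1: gyrator matches bond 0)
b3 stroke at J2  (C1 integral (e out))
b2 stroke at J3  (J2: bond 3 brought effort, rest push out)
b4 stroke at R1  (J3 needs exactly one f-in)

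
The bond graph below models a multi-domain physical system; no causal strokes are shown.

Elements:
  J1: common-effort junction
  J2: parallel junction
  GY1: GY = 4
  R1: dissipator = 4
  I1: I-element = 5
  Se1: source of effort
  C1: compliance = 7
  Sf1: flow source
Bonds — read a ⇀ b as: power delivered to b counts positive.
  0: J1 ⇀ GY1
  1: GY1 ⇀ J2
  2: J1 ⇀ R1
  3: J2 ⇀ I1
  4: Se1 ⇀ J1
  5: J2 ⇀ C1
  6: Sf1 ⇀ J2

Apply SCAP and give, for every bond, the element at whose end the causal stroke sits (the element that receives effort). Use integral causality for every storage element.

b0 stroke→GY1
b1 stroke→GY1
b2 stroke→R1
b3 stroke→I1
b4 stroke→J1
b5 stroke→J2
b6 stroke→Sf1

bond 4 stroke→J1  (source Se1 imposes e)
bond 6 stroke→Sf1  (source Sf1 imposes f)
bond 0 stroke→GY1  (0-jn J1 has e-setter on 4)
bond 2 stroke→R1  (J1: bond 4 brought effort, rest push out)
bond 1 stroke→GY1  (GY1 both-in/both-out from 0)
bond 3 stroke→I1  (I1 outputs flow p/I1)
bond 5 stroke→J2  (J2 needs exactly one e-in)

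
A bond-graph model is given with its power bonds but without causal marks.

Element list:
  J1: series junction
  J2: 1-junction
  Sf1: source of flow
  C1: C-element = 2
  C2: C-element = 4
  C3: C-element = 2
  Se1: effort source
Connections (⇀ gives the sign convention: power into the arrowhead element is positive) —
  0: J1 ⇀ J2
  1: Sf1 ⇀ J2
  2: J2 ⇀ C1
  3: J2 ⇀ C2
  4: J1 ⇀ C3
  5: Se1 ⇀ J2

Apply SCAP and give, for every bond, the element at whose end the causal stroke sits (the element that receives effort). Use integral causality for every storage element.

bond 0 stroke at J2
bond 1 stroke at Sf1
bond 2 stroke at J2
bond 3 stroke at J2
bond 4 stroke at J1
bond 5 stroke at J2

b1 stroke→Sf1  (Sf1 (Sf) sets flow on bond)
b5 stroke→J2  (Se1 fixes effort; stroke away)
b0 stroke→J2  (common-f at J2 fixed by 1)
b2 stroke→J2  (J2 flow already set via bond 1)
b3 stroke→J2  (J2 flow already set via bond 1)
b4 stroke→J1  (J1: bond 0 brought flow, rest push out)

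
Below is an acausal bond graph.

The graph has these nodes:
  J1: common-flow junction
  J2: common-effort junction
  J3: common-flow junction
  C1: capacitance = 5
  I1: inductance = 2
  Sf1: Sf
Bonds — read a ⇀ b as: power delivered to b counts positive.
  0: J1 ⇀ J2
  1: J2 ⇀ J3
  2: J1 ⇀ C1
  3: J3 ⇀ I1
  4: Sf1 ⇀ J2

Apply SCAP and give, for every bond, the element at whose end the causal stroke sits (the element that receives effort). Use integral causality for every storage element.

b4 stroke→Sf1  (Sf1: flow source, stroke at near end)
b2 stroke→J1  (prefer integral on C1)
b0 stroke→J2  (only one flow-in slot at J1)
b1 stroke→J3  (J2 effort already set via bond 0)
b3 stroke→I1  (closing 1-jn rule on J3)

β0 |J2
β1 |J3
β2 |J1
β3 |I1
β4 |Sf1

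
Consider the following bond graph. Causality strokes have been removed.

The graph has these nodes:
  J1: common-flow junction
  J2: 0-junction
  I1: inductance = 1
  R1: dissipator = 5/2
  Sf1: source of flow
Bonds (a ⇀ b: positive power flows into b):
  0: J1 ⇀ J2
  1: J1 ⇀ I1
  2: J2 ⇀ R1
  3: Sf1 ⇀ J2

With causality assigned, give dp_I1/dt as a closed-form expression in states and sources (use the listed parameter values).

dp_I1/dt = -5*F_Sf1/2 - 5*p_I1/2

bond 3 stroke at Sf1  (Sf1 (Sf) sets flow on bond)
bond 1 stroke at I1  (I1: I, integral causality)
bond 0 stroke at J1  (common-f at J1 fixed by 1)
bond 2 stroke at J2  (J2 needs exactly one e-in)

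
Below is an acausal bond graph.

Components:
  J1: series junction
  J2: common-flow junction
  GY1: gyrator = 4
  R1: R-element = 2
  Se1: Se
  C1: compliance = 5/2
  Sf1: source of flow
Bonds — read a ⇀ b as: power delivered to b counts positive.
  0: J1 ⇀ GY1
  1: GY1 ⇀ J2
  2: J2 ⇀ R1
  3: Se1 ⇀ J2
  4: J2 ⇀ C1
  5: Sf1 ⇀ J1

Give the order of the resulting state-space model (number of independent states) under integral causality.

bond 3 →J2  (source Se1 imposes e)
bond 5 →Sf1  (Sf1: flow source, stroke at near end)
bond 0 →J1  (1-jn J1 has f-setter on 5)
bond 1 →J2  (GY1: gyrator matches bond 0)
bond 4 →J2  (C1: C, integral causality)
bond 2 →R1  (closing 1-jn rule on J2)

1  (C1 all integral)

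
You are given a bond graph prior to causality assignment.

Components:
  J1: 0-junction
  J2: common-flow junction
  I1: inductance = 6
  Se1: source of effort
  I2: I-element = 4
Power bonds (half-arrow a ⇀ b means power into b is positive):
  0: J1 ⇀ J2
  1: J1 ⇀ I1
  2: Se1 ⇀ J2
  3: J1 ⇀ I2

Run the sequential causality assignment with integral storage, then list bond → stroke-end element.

bond 2 stroke at J2  (Se1 fixes effort; stroke away)
bond 0 stroke at J1  (J2: last free bond brings flow in)
bond 1 stroke at I1  (common-e at J1 fixed by 0)
bond 3 stroke at I2  (common-e at J1 fixed by 0)

#0 stroke at J1
#1 stroke at I1
#2 stroke at J2
#3 stroke at I2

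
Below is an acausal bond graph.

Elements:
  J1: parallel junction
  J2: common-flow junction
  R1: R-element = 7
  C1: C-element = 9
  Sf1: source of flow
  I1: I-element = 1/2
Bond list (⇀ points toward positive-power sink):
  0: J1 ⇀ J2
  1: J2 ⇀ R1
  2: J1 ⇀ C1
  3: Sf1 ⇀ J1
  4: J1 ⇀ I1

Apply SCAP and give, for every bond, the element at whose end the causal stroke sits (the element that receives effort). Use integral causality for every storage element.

β0 stroke→J2
β1 stroke→R1
β2 stroke→J1
β3 stroke→Sf1
β4 stroke→I1

bond 3 →Sf1  (Sf1 (Sf) sets flow on bond)
bond 2 →J1  (C1 outputs effort q/C1)
bond 0 →J2  (J1: bond 2 brought effort, rest push out)
bond 4 →I1  (J1: bond 2 brought effort, rest push out)
bond 1 →R1  (only one flow-in slot at J2)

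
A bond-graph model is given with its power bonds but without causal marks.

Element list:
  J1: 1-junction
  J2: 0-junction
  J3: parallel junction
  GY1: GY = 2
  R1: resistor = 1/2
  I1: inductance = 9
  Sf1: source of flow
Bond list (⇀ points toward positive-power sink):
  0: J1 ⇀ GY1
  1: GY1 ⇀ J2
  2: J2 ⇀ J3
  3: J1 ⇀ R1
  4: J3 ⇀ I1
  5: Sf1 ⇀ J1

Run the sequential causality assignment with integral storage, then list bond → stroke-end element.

bond 0 →J1
bond 1 →J2
bond 2 →J3
bond 3 →J1
bond 4 →I1
bond 5 →Sf1

b5 stroke at Sf1  (source Sf1 imposes f)
b0 stroke at J1  (common-f at J1 fixed by 5)
b3 stroke at J1  (J1 flow already set via bond 5)
b1 stroke at J2  (GY GY1: same side as bond 0)
b2 stroke at J3  (0-jn J2 has e-setter on 1)
b4 stroke at I1  (common-e at J3 fixed by 2)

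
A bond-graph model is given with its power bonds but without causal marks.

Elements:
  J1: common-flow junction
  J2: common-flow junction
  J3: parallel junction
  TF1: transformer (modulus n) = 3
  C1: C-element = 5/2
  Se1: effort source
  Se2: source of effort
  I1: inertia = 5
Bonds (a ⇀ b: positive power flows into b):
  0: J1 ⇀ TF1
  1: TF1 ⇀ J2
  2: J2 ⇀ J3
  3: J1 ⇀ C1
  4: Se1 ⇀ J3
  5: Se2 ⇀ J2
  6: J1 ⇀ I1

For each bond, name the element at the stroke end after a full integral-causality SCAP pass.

bond 4 →J3  (source Se1 imposes e)
bond 5 →J2  (source Se2 imposes e)
bond 2 →J2  (0-jn J3 has e-setter on 4)
bond 1 →TF1  (J2 needs exactly one f-in)
bond 0 →J1  (TF1: transformer flips bond 1)
bond 3 →J1  (prefer integral on C1)
bond 6 →I1  (J1 needs exactly one f-in)

b0 stroke→J1
b1 stroke→TF1
b2 stroke→J2
b3 stroke→J1
b4 stroke→J3
b5 stroke→J2
b6 stroke→I1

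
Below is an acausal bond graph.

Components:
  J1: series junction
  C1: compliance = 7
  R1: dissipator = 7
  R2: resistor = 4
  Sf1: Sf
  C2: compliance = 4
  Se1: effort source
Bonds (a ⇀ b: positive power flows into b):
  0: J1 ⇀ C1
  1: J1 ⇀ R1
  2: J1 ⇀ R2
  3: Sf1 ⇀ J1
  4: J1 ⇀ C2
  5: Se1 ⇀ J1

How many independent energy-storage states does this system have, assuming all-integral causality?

b3 |Sf1  (source Sf1 imposes f)
b5 |J1  (Se1: effort source, stroke at far end)
b0 |J1  (J1: bond 3 brought flow, rest push out)
b1 |J1  (J1: bond 3 brought flow, rest push out)
b2 |J1  (J1 flow already set via bond 3)
b4 |J1  (J1 flow already set via bond 3)

2  (C1, C2 all integral)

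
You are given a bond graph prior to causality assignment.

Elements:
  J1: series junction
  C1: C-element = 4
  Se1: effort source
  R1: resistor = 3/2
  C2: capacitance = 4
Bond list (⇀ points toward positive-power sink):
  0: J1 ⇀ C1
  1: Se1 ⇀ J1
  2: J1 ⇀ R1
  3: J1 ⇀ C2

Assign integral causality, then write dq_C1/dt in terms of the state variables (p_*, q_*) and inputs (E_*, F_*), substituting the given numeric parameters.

dq_C1/dt = 2*E_Se1/3 - q_C1/6 - q_C2/6

bond 1 →J1  (Se1 fixes effort; stroke away)
bond 0 →J1  (C1 integral (e out))
bond 3 →J1  (C2 outputs effort q/C2)
bond 2 →R1  (J1: last free bond brings flow in)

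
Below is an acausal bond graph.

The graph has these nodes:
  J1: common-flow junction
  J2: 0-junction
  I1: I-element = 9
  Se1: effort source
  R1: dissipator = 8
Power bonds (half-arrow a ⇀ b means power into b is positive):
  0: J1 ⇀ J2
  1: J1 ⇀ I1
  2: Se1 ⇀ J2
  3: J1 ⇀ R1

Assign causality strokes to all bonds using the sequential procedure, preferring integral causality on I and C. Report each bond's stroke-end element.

#0 stroke at J1
#1 stroke at I1
#2 stroke at J2
#3 stroke at J1

β2 →J2  (source Se1 imposes e)
β0 →J1  (J2: bond 2 brought effort, rest push out)
β1 →I1  (I1 outputs flow p/I1)
β3 →J1  (J1: bond 1 brought flow, rest push out)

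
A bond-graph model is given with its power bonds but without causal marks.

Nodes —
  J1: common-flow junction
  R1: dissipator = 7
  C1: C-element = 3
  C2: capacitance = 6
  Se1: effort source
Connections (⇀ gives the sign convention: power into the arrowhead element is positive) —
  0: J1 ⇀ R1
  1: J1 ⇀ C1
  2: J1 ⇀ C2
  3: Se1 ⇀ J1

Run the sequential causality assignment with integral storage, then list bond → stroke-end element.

bond 3 →J1  (source Se1 imposes e)
bond 1 →J1  (prefer integral on C1)
bond 2 →J1  (C2 integral (e out))
bond 0 →R1  (J1: last free bond brings flow in)

bond 0 |R1
bond 1 |J1
bond 2 |J1
bond 3 |J1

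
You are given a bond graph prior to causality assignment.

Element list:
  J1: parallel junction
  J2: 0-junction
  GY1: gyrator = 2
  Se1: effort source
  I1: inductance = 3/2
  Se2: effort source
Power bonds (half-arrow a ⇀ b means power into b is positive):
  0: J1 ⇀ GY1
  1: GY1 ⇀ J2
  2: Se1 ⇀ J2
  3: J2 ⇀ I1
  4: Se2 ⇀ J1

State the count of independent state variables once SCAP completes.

1  (I1 all integral)

b2 stroke→J2  (Se1 fixes effort; stroke away)
b4 stroke→J1  (Se2: effort source, stroke at far end)
b0 stroke→GY1  (common-e at J1 fixed by 4)
b1 stroke→GY1  (0-jn J2 has e-setter on 2)
b3 stroke→I1  (0-jn J2 has e-setter on 2)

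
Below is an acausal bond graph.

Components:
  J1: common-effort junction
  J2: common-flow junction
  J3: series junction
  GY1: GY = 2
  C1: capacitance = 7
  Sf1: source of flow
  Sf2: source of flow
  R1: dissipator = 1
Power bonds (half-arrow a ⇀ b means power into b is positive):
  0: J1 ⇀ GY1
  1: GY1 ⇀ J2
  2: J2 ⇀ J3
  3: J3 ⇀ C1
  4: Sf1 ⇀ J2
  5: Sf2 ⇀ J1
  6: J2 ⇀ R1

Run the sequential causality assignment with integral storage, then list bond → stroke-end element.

b4 stroke at Sf1  (Sf1: flow source, stroke at near end)
b5 stroke at Sf2  (Sf2 fixes flow; stroke at Sf2)
b0 stroke at J1  (closing 0-jn rule on J1)
b1 stroke at J2  (J2: bond 4 brought flow, rest push out)
b2 stroke at J2  (common-f at J2 fixed by 4)
b6 stroke at J2  (common-f at J2 fixed by 4)
b3 stroke at J3  (J3 flow already set via bond 2)

#0 |J1
#1 |J2
#2 |J2
#3 |J3
#4 |Sf1
#5 |Sf2
#6 |J2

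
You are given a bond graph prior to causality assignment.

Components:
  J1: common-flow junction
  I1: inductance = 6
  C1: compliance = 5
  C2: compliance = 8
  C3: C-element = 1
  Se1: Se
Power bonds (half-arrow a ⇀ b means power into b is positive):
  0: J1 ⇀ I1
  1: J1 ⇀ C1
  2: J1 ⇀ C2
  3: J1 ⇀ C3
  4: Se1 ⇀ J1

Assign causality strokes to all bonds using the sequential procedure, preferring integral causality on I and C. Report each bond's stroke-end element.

β0 stroke at I1
β1 stroke at J1
β2 stroke at J1
β3 stroke at J1
β4 stroke at J1

b4 stroke→J1  (Se1 (Se) sets effort on bond)
b0 stroke→I1  (I1 integral (f out))
b1 stroke→J1  (J1 flow already set via bond 0)
b2 stroke→J1  (1-jn J1 has f-setter on 0)
b3 stroke→J1  (common-f at J1 fixed by 0)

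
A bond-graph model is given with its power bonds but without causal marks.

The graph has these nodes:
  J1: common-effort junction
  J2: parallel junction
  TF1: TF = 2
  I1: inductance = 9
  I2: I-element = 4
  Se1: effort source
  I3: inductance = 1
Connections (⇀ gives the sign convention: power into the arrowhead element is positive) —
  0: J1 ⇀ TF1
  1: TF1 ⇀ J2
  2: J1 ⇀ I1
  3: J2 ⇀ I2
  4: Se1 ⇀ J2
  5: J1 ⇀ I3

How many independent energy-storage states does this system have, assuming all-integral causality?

3  (I1, I2, I3 all integral)

b4 |J2  (Se1 (Se) sets effort on bond)
b1 |TF1  (common-e at J2 fixed by 4)
b3 |I2  (J2: bond 4 brought effort, rest push out)
b0 |J1  (through TF1, causality passes straight; one stroke at TF1)
b2 |I1  (J1: bond 0 brought effort, rest push out)
b5 |I3  (0-jn J1 has e-setter on 0)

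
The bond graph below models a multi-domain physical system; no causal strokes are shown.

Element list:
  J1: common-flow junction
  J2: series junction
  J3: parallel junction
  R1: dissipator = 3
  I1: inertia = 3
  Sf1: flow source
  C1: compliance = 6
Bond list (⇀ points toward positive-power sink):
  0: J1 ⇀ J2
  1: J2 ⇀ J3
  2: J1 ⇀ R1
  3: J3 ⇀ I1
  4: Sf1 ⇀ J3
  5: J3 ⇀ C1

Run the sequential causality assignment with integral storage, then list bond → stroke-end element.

b4 |Sf1  (Sf1: flow source, stroke at near end)
b3 |I1  (I1 outputs flow p/I1)
b5 |J3  (C1: C, integral causality)
b1 |J2  (J3 effort already set via bond 5)
b0 |J1  (J2 needs exactly one f-in)
b2 |R1  (J1 needs exactly one f-in)

#0 stroke→J1
#1 stroke→J2
#2 stroke→R1
#3 stroke→I1
#4 stroke→Sf1
#5 stroke→J3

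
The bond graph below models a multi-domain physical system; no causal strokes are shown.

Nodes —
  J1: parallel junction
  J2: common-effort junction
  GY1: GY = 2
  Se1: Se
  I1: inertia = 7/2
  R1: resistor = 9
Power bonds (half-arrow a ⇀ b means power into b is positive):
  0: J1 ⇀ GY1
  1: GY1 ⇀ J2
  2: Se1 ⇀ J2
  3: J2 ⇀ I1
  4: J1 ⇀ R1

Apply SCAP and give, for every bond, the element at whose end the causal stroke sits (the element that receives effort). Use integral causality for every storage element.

#2 stroke→J2  (Se1: effort source, stroke at far end)
#1 stroke→GY1  (common-e at J2 fixed by 2)
#3 stroke→I1  (0-jn J2 has e-setter on 2)
#0 stroke→GY1  (GY1 both-in/both-out from 1)
#4 stroke→J1  (only one effort-in slot at J1)

bond 0 →GY1
bond 1 →GY1
bond 2 →J2
bond 3 →I1
bond 4 →J1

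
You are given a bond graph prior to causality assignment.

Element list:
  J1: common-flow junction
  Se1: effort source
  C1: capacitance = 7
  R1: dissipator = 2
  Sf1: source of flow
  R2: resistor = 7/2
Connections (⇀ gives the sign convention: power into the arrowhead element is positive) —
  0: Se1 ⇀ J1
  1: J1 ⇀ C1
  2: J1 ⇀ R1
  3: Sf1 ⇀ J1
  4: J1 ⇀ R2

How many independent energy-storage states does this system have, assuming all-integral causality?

b0 stroke→J1  (Se1 fixes effort; stroke away)
b3 stroke→Sf1  (Sf1 (Sf) sets flow on bond)
b1 stroke→J1  (J1 flow already set via bond 3)
b2 stroke→J1  (common-f at J1 fixed by 3)
b4 stroke→J1  (common-f at J1 fixed by 3)

1  (C1 all integral)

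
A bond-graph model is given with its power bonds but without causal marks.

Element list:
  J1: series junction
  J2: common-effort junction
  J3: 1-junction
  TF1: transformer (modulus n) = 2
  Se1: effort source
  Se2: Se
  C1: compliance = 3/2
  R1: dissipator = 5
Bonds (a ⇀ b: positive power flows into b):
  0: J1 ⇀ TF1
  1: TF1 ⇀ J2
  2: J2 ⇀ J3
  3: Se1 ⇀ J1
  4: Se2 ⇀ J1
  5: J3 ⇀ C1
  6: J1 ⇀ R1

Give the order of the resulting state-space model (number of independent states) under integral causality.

bond 3 stroke at J1  (Se1 (Se) sets effort on bond)
bond 4 stroke at J1  (Se2: effort source, stroke at far end)
bond 5 stroke at J3  (prefer integral on C1)
bond 2 stroke at J2  (only one flow-in slot at J3)
bond 1 stroke at TF1  (0-jn J2 has e-setter on 2)
bond 0 stroke at J1  (TF1: transformer flips bond 1)
bond 6 stroke at R1  (J1 needs exactly one f-in)

1  (C1 all integral)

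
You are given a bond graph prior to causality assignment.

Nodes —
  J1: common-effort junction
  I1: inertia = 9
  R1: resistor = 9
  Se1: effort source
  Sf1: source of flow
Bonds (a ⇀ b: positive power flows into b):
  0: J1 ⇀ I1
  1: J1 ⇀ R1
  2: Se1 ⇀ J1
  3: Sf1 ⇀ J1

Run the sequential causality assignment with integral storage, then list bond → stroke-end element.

b0 |I1
b1 |R1
b2 |J1
b3 |Sf1

bond 2 →J1  (source Se1 imposes e)
bond 3 →Sf1  (Sf1 fixes flow; stroke at Sf1)
bond 0 →I1  (J1: bond 2 brought effort, rest push out)
bond 1 →R1  (J1: bond 2 brought effort, rest push out)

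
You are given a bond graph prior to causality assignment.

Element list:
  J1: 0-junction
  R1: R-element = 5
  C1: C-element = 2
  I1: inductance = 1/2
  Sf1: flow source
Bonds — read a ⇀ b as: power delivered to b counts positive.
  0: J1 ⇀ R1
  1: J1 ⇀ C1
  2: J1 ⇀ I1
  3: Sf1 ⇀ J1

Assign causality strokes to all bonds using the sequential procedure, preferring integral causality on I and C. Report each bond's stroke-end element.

#3 →Sf1  (Sf1: flow source, stroke at near end)
#1 →J1  (prefer integral on C1)
#0 →R1  (J1 effort already set via bond 1)
#2 →I1  (common-e at J1 fixed by 1)

#0 →R1
#1 →J1
#2 →I1
#3 →Sf1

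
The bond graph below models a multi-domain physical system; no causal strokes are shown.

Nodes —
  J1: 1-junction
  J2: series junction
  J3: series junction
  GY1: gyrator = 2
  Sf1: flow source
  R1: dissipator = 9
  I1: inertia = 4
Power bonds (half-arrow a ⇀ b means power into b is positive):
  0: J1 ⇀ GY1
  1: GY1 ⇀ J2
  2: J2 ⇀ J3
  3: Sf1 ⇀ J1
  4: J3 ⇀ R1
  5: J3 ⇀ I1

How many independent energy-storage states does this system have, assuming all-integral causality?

1  (I1 all integral)

bond 3 stroke at Sf1  (Sf1 (Sf) sets flow on bond)
bond 0 stroke at J1  (J1: bond 3 brought flow, rest push out)
bond 1 stroke at J2  (through GY1, causality inverts; strokes same side of GY1)
bond 2 stroke at J3  (J2: last free bond brings flow in)
bond 5 stroke at I1  (I1 integral (f out))
bond 4 stroke at J3  (common-f at J3 fixed by 5)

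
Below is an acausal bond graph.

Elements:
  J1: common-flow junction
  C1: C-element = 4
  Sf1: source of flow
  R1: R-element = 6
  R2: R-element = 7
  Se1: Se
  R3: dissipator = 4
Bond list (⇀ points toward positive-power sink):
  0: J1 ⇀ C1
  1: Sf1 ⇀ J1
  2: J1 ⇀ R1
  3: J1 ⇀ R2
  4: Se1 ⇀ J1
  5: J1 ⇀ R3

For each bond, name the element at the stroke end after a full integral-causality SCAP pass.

bond 0 stroke at J1
bond 1 stroke at Sf1
bond 2 stroke at J1
bond 3 stroke at J1
bond 4 stroke at J1
bond 5 stroke at J1

β1 →Sf1  (source Sf1 imposes f)
β4 →J1  (source Se1 imposes e)
β0 →J1  (common-f at J1 fixed by 1)
β2 →J1  (1-jn J1 has f-setter on 1)
β3 →J1  (1-jn J1 has f-setter on 1)
β5 →J1  (common-f at J1 fixed by 1)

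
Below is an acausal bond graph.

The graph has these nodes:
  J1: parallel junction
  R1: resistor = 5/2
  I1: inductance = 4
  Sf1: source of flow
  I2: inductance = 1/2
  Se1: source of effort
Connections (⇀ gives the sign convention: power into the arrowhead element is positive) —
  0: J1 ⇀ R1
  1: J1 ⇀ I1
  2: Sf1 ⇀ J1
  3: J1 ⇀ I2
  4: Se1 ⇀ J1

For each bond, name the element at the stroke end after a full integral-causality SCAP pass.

bond 2 |Sf1  (Sf1: flow source, stroke at near end)
bond 4 |J1  (Se1: effort source, stroke at far end)
bond 0 |R1  (J1: bond 4 brought effort, rest push out)
bond 1 |I1  (J1: bond 4 brought effort, rest push out)
bond 3 |I2  (J1 effort already set via bond 4)

β0 stroke→R1
β1 stroke→I1
β2 stroke→Sf1
β3 stroke→I2
β4 stroke→J1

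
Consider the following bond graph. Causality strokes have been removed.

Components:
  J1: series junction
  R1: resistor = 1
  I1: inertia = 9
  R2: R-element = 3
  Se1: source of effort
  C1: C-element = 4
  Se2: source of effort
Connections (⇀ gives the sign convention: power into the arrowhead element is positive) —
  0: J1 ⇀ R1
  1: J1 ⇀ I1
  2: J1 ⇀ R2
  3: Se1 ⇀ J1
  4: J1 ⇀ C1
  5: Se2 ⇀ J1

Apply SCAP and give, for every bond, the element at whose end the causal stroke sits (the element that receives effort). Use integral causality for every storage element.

b0 →J1
b1 →I1
b2 →J1
b3 →J1
b4 →J1
b5 →J1

bond 3 |J1  (Se1: effort source, stroke at far end)
bond 5 |J1  (Se2: effort source, stroke at far end)
bond 1 |I1  (I1 outputs flow p/I1)
bond 0 |J1  (J1: bond 1 brought flow, rest push out)
bond 2 |J1  (J1 flow already set via bond 1)
bond 4 |J1  (J1 flow already set via bond 1)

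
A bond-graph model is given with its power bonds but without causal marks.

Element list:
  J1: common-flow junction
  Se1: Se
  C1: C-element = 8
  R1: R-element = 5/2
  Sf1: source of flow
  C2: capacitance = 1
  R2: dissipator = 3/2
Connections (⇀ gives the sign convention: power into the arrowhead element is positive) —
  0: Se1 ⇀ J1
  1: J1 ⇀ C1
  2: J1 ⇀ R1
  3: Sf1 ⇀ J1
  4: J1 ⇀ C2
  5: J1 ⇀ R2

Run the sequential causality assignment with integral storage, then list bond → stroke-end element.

bond 0 stroke→J1  (source Se1 imposes e)
bond 3 stroke→Sf1  (source Sf1 imposes f)
bond 1 stroke→J1  (1-jn J1 has f-setter on 3)
bond 2 stroke→J1  (J1: bond 3 brought flow, rest push out)
bond 4 stroke→J1  (common-f at J1 fixed by 3)
bond 5 stroke→J1  (J1 flow already set via bond 3)

#0 |J1
#1 |J1
#2 |J1
#3 |Sf1
#4 |J1
#5 |J1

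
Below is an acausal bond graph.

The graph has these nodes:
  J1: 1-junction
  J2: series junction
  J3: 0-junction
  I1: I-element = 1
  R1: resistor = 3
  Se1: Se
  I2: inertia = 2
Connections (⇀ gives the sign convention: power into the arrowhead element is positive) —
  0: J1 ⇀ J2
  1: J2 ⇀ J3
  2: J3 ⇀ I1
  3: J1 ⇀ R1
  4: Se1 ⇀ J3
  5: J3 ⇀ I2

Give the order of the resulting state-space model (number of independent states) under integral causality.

β4 |J3  (source Se1 imposes e)
β1 |J2  (common-e at J3 fixed by 4)
β2 |I1  (common-e at J3 fixed by 4)
β5 |I2  (common-e at J3 fixed by 4)
β0 |J1  (closing 1-jn rule on J2)
β3 |R1  (J1: last free bond brings flow in)

2  (I1, I2 all integral)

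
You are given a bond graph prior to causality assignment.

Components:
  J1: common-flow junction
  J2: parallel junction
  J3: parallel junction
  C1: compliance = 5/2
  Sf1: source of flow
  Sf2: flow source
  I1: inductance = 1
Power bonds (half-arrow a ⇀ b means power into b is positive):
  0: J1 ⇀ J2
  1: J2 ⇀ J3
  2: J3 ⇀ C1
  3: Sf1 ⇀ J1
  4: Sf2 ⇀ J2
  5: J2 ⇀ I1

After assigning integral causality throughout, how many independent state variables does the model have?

#3 →Sf1  (Sf1 (Sf) sets flow on bond)
#4 →Sf2  (Sf2 fixes flow; stroke at Sf2)
#0 →J1  (J1: bond 3 brought flow, rest push out)
#2 →J3  (C1 integral (e out))
#1 →J2  (J3: bond 2 brought effort, rest push out)
#5 →I1  (J2 effort already set via bond 1)

2  (C1, I1 all integral)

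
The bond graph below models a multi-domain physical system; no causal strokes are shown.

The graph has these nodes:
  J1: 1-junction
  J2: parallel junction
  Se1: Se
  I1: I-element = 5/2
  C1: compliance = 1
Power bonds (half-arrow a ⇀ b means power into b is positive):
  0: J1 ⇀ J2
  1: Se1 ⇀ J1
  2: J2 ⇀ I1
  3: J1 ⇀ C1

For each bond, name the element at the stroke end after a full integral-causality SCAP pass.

β0 →J2
β1 →J1
β2 →I1
β3 →J1

β1 |J1  (Se1 (Se) sets effort on bond)
β2 |I1  (I1 outputs flow p/I1)
β0 |J2  (J2: last free bond brings effort in)
β3 |J1  (1-jn J1 has f-setter on 0)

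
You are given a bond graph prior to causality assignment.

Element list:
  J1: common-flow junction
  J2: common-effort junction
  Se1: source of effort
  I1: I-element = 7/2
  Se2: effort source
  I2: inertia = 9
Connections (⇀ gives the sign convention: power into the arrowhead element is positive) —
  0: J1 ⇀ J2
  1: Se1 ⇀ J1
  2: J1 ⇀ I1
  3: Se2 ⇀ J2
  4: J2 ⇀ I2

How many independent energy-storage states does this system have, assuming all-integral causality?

b1 |J1  (Se1 fixes effort; stroke away)
b3 |J2  (Se2 fixes effort; stroke away)
b0 |J1  (0-jn J2 has e-setter on 3)
b4 |I2  (0-jn J2 has e-setter on 3)
b2 |I1  (closing 1-jn rule on J1)

2  (I1, I2 all integral)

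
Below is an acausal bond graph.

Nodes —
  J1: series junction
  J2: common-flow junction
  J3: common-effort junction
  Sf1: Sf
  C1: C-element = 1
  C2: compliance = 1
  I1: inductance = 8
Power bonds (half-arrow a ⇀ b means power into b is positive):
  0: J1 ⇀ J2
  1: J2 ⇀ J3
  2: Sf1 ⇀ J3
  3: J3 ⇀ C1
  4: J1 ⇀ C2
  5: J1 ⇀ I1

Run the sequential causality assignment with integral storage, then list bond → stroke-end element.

bond 2 |Sf1  (Sf1 fixes flow; stroke at Sf1)
bond 3 |J3  (C1: C, integral causality)
bond 1 |J2  (0-jn J3 has e-setter on 3)
bond 0 |J1  (J2 needs exactly one f-in)
bond 4 |J1  (C2 outputs effort q/C2)
bond 5 |I1  (J1: last free bond brings flow in)

b0 →J1
b1 →J2
b2 →Sf1
b3 →J3
b4 →J1
b5 →I1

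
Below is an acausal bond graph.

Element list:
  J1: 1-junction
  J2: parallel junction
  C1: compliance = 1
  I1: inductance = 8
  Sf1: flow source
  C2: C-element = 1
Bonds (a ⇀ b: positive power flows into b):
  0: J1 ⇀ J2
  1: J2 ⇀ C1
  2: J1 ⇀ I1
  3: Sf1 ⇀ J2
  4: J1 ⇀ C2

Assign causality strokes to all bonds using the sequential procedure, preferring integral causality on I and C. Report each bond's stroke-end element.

b3 |Sf1  (Sf1 (Sf) sets flow on bond)
b1 |J2  (C1: C, integral causality)
b0 |J1  (J2 effort already set via bond 1)
b2 |I1  (I1 outputs flow p/I1)
b4 |J1  (1-jn J1 has f-setter on 2)

b0 |J1
b1 |J2
b2 |I1
b3 |Sf1
b4 |J1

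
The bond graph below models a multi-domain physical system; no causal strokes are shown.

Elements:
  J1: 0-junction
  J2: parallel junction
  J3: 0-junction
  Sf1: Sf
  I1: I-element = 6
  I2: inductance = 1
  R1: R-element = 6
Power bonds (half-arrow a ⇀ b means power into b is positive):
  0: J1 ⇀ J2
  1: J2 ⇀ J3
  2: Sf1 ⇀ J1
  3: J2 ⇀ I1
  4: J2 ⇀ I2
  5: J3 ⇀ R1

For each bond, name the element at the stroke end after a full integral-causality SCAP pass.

bond 2 →Sf1  (Sf1 fixes flow; stroke at Sf1)
bond 0 →J1  (only one effort-in slot at J1)
bond 3 →I1  (I1 outputs flow p/I1)
bond 4 →I2  (I2: I, integral causality)
bond 1 →J2  (J2: last free bond brings effort in)
bond 5 →J3  (J3 needs exactly one e-in)

β0 stroke at J1
β1 stroke at J2
β2 stroke at Sf1
β3 stroke at I1
β4 stroke at I2
β5 stroke at J3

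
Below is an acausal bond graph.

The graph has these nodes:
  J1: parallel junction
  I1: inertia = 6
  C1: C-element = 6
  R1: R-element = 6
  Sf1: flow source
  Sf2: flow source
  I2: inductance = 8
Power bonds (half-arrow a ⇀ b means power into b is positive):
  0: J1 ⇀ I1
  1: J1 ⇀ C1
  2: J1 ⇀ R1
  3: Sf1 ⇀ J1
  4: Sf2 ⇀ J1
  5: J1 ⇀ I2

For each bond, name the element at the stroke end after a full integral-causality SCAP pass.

bond 0 |I1
bond 1 |J1
bond 2 |R1
bond 3 |Sf1
bond 4 |Sf2
bond 5 |I2

#3 |Sf1  (source Sf1 imposes f)
#4 |Sf2  (Sf2 fixes flow; stroke at Sf2)
#0 |I1  (prefer integral on I1)
#1 |J1  (C1 integral (e out))
#2 |R1  (J1: bond 1 brought effort, rest push out)
#5 |I2  (J1 effort already set via bond 1)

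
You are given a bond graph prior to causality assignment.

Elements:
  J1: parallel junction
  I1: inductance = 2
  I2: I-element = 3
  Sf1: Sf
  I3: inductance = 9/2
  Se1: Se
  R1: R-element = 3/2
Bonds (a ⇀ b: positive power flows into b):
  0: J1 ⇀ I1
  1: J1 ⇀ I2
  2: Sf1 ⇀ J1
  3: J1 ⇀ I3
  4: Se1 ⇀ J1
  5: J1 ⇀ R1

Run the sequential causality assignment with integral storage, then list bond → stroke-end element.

#0 |I1
#1 |I2
#2 |Sf1
#3 |I3
#4 |J1
#5 |R1

b2 |Sf1  (source Sf1 imposes f)
b4 |J1  (Se1: effort source, stroke at far end)
b0 |I1  (J1 effort already set via bond 4)
b1 |I2  (J1: bond 4 brought effort, rest push out)
b3 |I3  (0-jn J1 has e-setter on 4)
b5 |R1  (J1: bond 4 brought effort, rest push out)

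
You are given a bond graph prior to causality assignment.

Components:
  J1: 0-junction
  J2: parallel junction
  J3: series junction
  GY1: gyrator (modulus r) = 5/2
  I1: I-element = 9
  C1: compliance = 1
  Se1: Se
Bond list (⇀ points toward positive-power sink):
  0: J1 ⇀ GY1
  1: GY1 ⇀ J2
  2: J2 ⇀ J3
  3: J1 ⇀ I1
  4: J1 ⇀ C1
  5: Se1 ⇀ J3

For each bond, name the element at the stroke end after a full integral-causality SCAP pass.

β5 stroke at J3  (Se1: effort source, stroke at far end)
β2 stroke at J2  (J3 needs exactly one f-in)
β1 stroke at GY1  (0-jn J2 has e-setter on 2)
β0 stroke at GY1  (through GY1, causality inverts; strokes same side of GY1)
β3 stroke at I1  (prefer integral on I1)
β4 stroke at J1  (closing 0-jn rule on J1)

β0 stroke at GY1
β1 stroke at GY1
β2 stroke at J2
β3 stroke at I1
β4 stroke at J1
β5 stroke at J3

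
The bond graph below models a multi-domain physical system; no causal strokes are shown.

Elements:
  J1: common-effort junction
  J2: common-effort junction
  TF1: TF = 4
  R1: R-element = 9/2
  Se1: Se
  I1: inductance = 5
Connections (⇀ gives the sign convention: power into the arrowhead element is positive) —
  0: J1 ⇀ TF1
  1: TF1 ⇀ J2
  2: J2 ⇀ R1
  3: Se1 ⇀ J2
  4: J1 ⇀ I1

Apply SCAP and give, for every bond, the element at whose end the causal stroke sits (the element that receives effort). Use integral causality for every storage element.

#0 stroke at J1
#1 stroke at TF1
#2 stroke at R1
#3 stroke at J2
#4 stroke at I1

#3 stroke at J2  (Se1 (Se) sets effort on bond)
#1 stroke at TF1  (J2: bond 3 brought effort, rest push out)
#2 stroke at R1  (0-jn J2 has e-setter on 3)
#0 stroke at J1  (through TF1, causality passes straight; one stroke at TF1)
#4 stroke at I1  (0-jn J1 has e-setter on 0)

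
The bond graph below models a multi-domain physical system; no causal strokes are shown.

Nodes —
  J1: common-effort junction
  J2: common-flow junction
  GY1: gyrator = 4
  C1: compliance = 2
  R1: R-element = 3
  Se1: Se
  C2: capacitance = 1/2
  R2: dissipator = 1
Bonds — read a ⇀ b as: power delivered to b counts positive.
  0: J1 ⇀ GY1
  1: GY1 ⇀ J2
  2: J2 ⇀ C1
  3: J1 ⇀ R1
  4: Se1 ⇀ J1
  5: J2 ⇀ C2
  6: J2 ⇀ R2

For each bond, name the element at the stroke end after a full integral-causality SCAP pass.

β0 →GY1
β1 →GY1
β2 →J2
β3 →R1
β4 →J1
β5 →J2
β6 →J2

b4 stroke at J1  (Se1: effort source, stroke at far end)
b0 stroke at GY1  (J1 effort already set via bond 4)
b3 stroke at R1  (J1: bond 4 brought effort, rest push out)
b1 stroke at GY1  (through GY1, causality inverts; strokes same side of GY1)
b2 stroke at J2  (1-jn J2 has f-setter on 1)
b5 stroke at J2  (J2 flow already set via bond 1)
b6 stroke at J2  (1-jn J2 has f-setter on 1)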